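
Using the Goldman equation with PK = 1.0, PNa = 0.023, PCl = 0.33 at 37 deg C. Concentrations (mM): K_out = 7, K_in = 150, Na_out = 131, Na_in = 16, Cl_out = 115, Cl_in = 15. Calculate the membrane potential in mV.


Vm = (RT/F)*ln((PK*Ko + PNa*Nao + PCl*Cli)/(PK*Ki + PNa*Nai + PCl*Clo))
Numer = 14.963, Denom = 188.318
Vm = -67.68 mV


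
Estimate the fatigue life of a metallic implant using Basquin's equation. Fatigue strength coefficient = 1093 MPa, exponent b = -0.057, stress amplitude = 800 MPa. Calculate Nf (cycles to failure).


sigma_a = sigma_f' * (2Nf)^b
2Nf = (sigma_a/sigma_f')^(1/b)
2Nf = (800/1093)^(1/-0.057)
2Nf = 238.62853
Nf = 119.3


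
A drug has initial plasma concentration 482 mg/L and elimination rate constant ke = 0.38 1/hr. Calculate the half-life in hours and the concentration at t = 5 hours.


t_half = ln(2) / ke = 0.693147 / 0.38 = 1.824 hr
C(t) = C0 * exp(-ke*t) = 482 * exp(-0.38*5)
C(5) = 72.09 mg/L


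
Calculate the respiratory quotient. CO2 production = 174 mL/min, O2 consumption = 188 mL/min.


RQ = VCO2 / VO2
RQ = 174 / 188
RQ = 0.9255


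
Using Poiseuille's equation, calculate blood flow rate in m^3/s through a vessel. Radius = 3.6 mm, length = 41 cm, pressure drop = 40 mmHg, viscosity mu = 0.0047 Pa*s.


Q = pi*r^4*dP / (8*mu*L)
r = 0.0036 m, L = 0.41 m
dP = 40 mmHg = 5332.88 Pa
Q = 1.8254e-04 m^3/s


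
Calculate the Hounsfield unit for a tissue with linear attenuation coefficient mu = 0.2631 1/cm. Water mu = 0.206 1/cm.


HU = ((mu_tissue - mu_water) / mu_water) * 1000
HU = ((0.2631 - 0.206) / 0.206) * 1000
HU = 277.2


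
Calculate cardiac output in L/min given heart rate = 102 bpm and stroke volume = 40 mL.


CO = HR * SV
CO = 102 * 40 / 1000
CO = 4.08 L/min


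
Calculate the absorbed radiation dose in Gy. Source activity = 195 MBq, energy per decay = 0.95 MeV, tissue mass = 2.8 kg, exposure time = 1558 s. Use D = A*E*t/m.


A = 195 MBq = 1.9500e+08 Bq
E = 0.95 MeV = 1.5219e-13 J
D = A*E*t/m = 1.9500e+08*1.5219e-13*1558/2.8
D = 0.01651 Gy


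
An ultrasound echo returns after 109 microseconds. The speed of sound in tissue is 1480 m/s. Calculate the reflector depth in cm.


depth = c * t / 2
t = 109 us = 1.0900e-04 s
depth = 1480 * 1.0900e-04 / 2
depth = 0.08066 m = 8.066 cm


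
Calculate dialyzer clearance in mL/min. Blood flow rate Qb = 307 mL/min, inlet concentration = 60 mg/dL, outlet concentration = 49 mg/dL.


K = Qb * (Cb_in - Cb_out) / Cb_in
K = 307 * (60 - 49) / 60
K = 56.28 mL/min


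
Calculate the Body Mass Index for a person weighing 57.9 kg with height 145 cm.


BMI = weight / height^2
height = 145 cm = 1.45 m
BMI = 57.9 / 1.45^2
BMI = 27.54 kg/m^2


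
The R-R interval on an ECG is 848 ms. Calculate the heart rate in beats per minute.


HR = 60 / RR_interval(s)
RR = 848 ms = 0.848 s
HR = 60 / 0.848 = 70.75 bpm


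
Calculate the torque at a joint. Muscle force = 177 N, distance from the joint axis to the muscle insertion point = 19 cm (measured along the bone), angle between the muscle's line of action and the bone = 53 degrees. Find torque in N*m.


Torque = F * d * sin(theta)   (moment arm = d*sin(theta))
d = 19 cm = 0.19 m
Torque = 177 * 0.19 * sin(53)
Torque = 26.86 N*m


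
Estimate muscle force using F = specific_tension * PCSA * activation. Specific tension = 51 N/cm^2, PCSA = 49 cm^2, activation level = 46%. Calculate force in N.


F = sigma * PCSA * activation
F = 51 * 49 * 0.46
F = 1150 N


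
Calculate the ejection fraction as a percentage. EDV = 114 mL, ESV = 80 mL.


SV = EDV - ESV = 114 - 80 = 34 mL
EF = SV/EDV * 100 = 34/114 * 100
EF = 29.82%


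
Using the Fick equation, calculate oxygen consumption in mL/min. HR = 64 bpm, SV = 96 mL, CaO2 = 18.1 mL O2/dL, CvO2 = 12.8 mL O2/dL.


CO = HR*SV = 64*96/1000 = 6.144 L/min
a-v O2 diff = 18.1 - 12.8 = 5.3 mL/dL
VO2 = CO * (CaO2-CvO2) * 10 dL/L
VO2 = 6.144 * 5.3 * 10
VO2 = 325.6 mL/min


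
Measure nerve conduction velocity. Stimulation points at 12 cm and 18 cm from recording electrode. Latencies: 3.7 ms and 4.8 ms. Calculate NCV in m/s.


Distance = (18 - 12) / 100 = 0.06 m
dt = (4.8 - 3.7) / 1000 = 0.0011 s
NCV = dist / dt = 54.55 m/s


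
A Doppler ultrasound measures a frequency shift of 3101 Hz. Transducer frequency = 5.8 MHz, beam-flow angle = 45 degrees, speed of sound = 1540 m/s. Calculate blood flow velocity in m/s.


v = fd * c / (2 * f0 * cos(theta))
v = 3101 * 1540 / (2 * 5.8000e+06 * cos(45))
v = 0.5822 m/s


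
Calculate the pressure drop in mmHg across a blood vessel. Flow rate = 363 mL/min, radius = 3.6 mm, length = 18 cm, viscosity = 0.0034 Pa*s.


dP = 8*mu*L*Q / (pi*r^4)
Q = 363 mL/min = 6.05e-06 m^3/s
dP = 56.1354 Pa = 56.1354 / 133.322 mmHg = 0.4211 mmHg


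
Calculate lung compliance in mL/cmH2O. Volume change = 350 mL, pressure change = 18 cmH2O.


C = dV / dP
C = 350 / 18
C = 19.44 mL/cmH2O


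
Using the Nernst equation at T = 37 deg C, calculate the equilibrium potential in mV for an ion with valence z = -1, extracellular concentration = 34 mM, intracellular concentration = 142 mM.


E = (RT/(zF)) * ln(C_out/C_in)
T = 37 + 273.15 = 310.15 K
E = (8.314 * 310.15 / (-1 * 96485)) * ln(34/142)
E = 38.2 mV


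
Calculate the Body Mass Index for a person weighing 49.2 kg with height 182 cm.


BMI = weight / height^2
height = 182 cm = 1.82 m
BMI = 49.2 / 1.82^2
BMI = 14.85 kg/m^2


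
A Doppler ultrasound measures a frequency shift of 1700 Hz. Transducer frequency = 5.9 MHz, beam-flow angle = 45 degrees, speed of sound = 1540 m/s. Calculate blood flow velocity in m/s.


v = fd * c / (2 * f0 * cos(theta))
v = 1700 * 1540 / (2 * 5.9000e+06 * cos(45))
v = 0.3138 m/s


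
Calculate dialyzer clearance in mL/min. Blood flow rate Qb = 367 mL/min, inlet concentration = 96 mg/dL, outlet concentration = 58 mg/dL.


K = Qb * (Cb_in - Cb_out) / Cb_in
K = 367 * (96 - 58) / 96
K = 145.3 mL/min


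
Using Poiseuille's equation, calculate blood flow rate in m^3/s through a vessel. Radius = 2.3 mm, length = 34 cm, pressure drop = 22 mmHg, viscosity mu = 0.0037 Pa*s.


Q = pi*r^4*dP / (8*mu*L)
r = 0.0023 m, L = 0.34 m
dP = 22 mmHg = 2933.084 Pa
Q = 2.5622e-05 m^3/s


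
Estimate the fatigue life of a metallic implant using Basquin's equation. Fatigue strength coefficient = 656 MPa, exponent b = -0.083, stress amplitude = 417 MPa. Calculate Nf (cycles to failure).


sigma_a = sigma_f' * (2Nf)^b
2Nf = (sigma_a/sigma_f')^(1/b)
2Nf = (417/656)^(1/-0.083)
2Nf = 234.79898
Nf = 117.4


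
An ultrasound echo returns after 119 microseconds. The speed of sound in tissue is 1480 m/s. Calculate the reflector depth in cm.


depth = c * t / 2
t = 119 us = 1.1900e-04 s
depth = 1480 * 1.1900e-04 / 2
depth = 0.08806 m = 8.806 cm


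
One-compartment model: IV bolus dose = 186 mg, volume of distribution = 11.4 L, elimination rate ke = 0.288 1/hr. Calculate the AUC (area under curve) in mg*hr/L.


C0 = Dose/Vd = 186/11.4 = 16.3158 mg/L
AUC = C0/ke = 16.3158/0.288
AUC = 56.65 mg*hr/L


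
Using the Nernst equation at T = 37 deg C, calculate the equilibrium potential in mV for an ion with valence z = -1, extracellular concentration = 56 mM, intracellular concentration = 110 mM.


E = (RT/(zF)) * ln(C_out/C_in)
T = 37 + 273.15 = 310.15 K
E = (8.314 * 310.15 / (-1 * 96485)) * ln(56/110)
E = 18.04 mV


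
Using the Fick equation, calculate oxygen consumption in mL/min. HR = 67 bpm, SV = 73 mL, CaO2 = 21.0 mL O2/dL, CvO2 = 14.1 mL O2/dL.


CO = HR*SV = 67*73/1000 = 4.891 L/min
a-v O2 diff = 21.0 - 14.1 = 6.9 mL/dL
VO2 = CO * (CaO2-CvO2) * 10 dL/L
VO2 = 4.891 * 6.9 * 10
VO2 = 337.5 mL/min


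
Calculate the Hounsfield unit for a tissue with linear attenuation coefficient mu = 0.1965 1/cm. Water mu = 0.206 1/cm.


HU = ((mu_tissue - mu_water) / mu_water) * 1000
HU = ((0.1965 - 0.206) / 0.206) * 1000
HU = -46.12


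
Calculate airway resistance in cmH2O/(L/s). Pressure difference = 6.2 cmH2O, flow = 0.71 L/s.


R = dP / flow
R = 6.2 / 0.71
R = 8.732 cmH2O/(L/s)


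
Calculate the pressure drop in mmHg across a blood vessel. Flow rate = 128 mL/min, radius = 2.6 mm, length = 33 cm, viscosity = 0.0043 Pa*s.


dP = 8*mu*L*Q / (pi*r^4)
Q = 128 mL/min = 2.13333e-06 m^3/s
dP = 168.689 Pa = 168.689 / 133.322 mmHg = 1.265 mmHg


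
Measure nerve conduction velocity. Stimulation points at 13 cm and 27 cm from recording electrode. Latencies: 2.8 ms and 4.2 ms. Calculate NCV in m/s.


Distance = (27 - 13) / 100 = 0.14 m
dt = (4.2 - 2.8) / 1000 = 0.0014 s
NCV = dist / dt = 100 m/s


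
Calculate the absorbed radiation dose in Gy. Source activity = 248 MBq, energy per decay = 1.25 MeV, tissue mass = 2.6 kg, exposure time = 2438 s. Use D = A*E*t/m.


A = 248 MBq = 2.4800e+08 Bq
E = 1.25 MeV = 2.0025e-13 J
D = A*E*t/m = 2.4800e+08*2.0025e-13*2438/2.6
D = 0.04657 Gy


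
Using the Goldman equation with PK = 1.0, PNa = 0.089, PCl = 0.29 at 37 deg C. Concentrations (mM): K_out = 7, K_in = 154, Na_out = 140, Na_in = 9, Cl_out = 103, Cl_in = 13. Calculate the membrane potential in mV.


Vm = (RT/F)*ln((PK*Ko + PNa*Nao + PCl*Cli)/(PK*Ki + PNa*Nai + PCl*Clo))
Numer = 23.23, Denom = 184.671
Vm = -55.4 mV


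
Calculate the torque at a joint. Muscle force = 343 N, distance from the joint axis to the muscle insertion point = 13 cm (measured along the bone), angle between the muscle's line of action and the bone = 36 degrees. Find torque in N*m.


Torque = F * d * sin(theta)   (moment arm = d*sin(theta))
d = 13 cm = 0.13 m
Torque = 343 * 0.13 * sin(36)
Torque = 26.21 N*m


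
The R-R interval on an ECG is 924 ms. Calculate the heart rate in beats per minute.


HR = 60 / RR_interval(s)
RR = 924 ms = 0.924 s
HR = 60 / 0.924 = 64.94 bpm


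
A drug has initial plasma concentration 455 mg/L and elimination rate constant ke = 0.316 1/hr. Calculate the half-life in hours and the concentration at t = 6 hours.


t_half = ln(2) / ke = 0.693147 / 0.316 = 2.194 hr
C(t) = C0 * exp(-ke*t) = 455 * exp(-0.316*6)
C(6) = 68.33 mg/L


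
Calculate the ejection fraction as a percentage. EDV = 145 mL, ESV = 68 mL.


SV = EDV - ESV = 145 - 68 = 77 mL
EF = SV/EDV * 100 = 77/145 * 100
EF = 53.1%


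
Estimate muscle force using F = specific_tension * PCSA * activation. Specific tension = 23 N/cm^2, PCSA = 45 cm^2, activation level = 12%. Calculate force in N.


F = sigma * PCSA * activation
F = 23 * 45 * 0.12
F = 124.2 N


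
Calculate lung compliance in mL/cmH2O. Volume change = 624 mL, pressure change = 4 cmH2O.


C = dV / dP
C = 624 / 4
C = 156 mL/cmH2O


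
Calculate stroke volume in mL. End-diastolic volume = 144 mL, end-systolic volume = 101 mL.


SV = EDV - ESV
SV = 144 - 101
SV = 43 mL


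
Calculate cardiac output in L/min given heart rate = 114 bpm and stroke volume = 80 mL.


CO = HR * SV
CO = 114 * 80 / 1000
CO = 9.12 L/min


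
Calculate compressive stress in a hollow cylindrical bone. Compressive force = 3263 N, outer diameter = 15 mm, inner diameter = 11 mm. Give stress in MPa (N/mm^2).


A = pi*(r_o^2 - r_i^2)
r_o = 7.5 mm, r_i = 5.5 mm
A = 81.6814 mm^2
sigma = F/A = 3263 / 81.6814
sigma = 39.95 MPa


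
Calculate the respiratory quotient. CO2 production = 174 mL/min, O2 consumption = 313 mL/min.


RQ = VCO2 / VO2
RQ = 174 / 313
RQ = 0.5559


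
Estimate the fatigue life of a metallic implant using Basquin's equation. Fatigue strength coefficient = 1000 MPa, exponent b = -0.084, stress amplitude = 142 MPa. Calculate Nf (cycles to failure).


sigma_a = sigma_f' * (2Nf)^b
2Nf = (sigma_a/sigma_f')^(1/b)
2Nf = (142/1000)^(1/-0.084)
2Nf = 1.2353938e+10
Nf = 6.1770e+09


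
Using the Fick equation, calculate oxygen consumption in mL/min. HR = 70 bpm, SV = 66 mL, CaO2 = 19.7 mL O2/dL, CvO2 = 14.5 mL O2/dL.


CO = HR*SV = 70*66/1000 = 4.62 L/min
a-v O2 diff = 19.7 - 14.5 = 5.2 mL/dL
VO2 = CO * (CaO2-CvO2) * 10 dL/L
VO2 = 4.62 * 5.2 * 10
VO2 = 240.2 mL/min


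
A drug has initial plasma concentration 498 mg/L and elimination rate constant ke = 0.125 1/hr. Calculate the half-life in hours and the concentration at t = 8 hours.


t_half = ln(2) / ke = 0.693147 / 0.125 = 5.545 hr
C(t) = C0 * exp(-ke*t) = 498 * exp(-0.125*8)
C(8) = 183.2 mg/L


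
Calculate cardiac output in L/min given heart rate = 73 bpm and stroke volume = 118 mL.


CO = HR * SV
CO = 73 * 118 / 1000
CO = 8.614 L/min


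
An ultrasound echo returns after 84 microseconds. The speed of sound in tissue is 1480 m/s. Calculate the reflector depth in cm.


depth = c * t / 2
t = 84 us = 8.4000e-05 s
depth = 1480 * 8.4000e-05 / 2
depth = 0.06216 m = 6.216 cm


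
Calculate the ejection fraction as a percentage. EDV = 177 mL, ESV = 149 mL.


SV = EDV - ESV = 177 - 149 = 28 mL
EF = SV/EDV * 100 = 28/177 * 100
EF = 15.82%


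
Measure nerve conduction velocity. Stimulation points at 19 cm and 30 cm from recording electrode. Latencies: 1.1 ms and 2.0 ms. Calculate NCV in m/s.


Distance = (30 - 19) / 100 = 0.11 m
dt = (2.0 - 1.1) / 1000 = 9.0000e-04 s
NCV = dist / dt = 122.2 m/s


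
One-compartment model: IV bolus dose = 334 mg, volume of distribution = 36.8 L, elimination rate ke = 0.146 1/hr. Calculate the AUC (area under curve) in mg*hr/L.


C0 = Dose/Vd = 334/36.8 = 9.07609 mg/L
AUC = C0/ke = 9.07609/0.146
AUC = 62.17 mg*hr/L


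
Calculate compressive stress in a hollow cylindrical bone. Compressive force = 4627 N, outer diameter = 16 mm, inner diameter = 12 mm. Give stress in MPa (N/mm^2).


A = pi*(r_o^2 - r_i^2)
r_o = 8 mm, r_i = 6 mm
A = 87.9646 mm^2
sigma = F/A = 4627 / 87.9646
sigma = 52.6 MPa


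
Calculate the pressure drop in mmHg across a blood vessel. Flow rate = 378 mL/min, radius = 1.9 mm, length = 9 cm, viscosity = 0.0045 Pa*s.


dP = 8*mu*L*Q / (pi*r^4)
Q = 378 mL/min = 6.3e-06 m^3/s
dP = 498.564 Pa = 498.564 / 133.322 mmHg = 3.74 mmHg


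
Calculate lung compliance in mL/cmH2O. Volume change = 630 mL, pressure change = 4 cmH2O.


C = dV / dP
C = 630 / 4
C = 157.5 mL/cmH2O


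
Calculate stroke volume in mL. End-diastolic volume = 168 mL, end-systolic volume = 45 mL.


SV = EDV - ESV
SV = 168 - 45
SV = 123 mL


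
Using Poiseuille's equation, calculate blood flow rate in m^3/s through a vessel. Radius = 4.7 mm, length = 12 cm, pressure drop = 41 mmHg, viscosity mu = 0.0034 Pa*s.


Q = pi*r^4*dP / (8*mu*L)
r = 0.0047 m, L = 0.12 m
dP = 41 mmHg = 5466.202 Pa
Q = 0.002567 m^3/s


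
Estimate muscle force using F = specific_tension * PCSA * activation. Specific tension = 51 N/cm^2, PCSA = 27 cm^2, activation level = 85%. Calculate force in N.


F = sigma * PCSA * activation
F = 51 * 27 * 0.85
F = 1170 N


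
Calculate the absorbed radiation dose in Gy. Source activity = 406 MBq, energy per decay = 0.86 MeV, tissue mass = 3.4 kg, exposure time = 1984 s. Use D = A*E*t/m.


A = 406 MBq = 4.0600e+08 Bq
E = 0.86 MeV = 1.37772e-13 J
D = A*E*t/m = 4.0600e+08*1.37772e-13*1984/3.4
D = 0.03264 Gy


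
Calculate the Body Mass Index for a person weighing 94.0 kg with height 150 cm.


BMI = weight / height^2
height = 150 cm = 1.5 m
BMI = 94.0 / 1.5^2
BMI = 41.78 kg/m^2


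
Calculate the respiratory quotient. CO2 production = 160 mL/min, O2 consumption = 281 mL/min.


RQ = VCO2 / VO2
RQ = 160 / 281
RQ = 0.5694


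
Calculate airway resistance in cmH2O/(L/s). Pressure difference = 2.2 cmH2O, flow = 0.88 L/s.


R = dP / flow
R = 2.2 / 0.88
R = 2.5 cmH2O/(L/s)


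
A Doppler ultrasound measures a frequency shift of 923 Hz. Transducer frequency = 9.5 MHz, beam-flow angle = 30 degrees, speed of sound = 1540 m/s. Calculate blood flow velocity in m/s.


v = fd * c / (2 * f0 * cos(theta))
v = 923 * 1540 / (2 * 9.5000e+06 * cos(30))
v = 0.08638 m/s


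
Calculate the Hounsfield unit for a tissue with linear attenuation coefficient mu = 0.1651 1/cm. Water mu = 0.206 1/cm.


HU = ((mu_tissue - mu_water) / mu_water) * 1000
HU = ((0.1651 - 0.206) / 0.206) * 1000
HU = -198.5


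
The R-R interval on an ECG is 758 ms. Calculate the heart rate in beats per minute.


HR = 60 / RR_interval(s)
RR = 758 ms = 0.758 s
HR = 60 / 0.758 = 79.16 bpm


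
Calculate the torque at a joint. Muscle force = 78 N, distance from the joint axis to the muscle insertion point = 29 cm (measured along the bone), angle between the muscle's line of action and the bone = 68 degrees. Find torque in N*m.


Torque = F * d * sin(theta)   (moment arm = d*sin(theta))
d = 29 cm = 0.29 m
Torque = 78 * 0.29 * sin(68)
Torque = 20.97 N*m


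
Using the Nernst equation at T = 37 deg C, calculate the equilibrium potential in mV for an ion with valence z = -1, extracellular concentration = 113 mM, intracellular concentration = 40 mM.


E = (RT/(zF)) * ln(C_out/C_in)
T = 37 + 273.15 = 310.15 K
E = (8.314 * 310.15 / (-1 * 96485)) * ln(113/40)
E = -27.75 mV


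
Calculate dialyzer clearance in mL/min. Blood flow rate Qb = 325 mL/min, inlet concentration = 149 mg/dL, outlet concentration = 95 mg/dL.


K = Qb * (Cb_in - Cb_out) / Cb_in
K = 325 * (149 - 95) / 149
K = 117.8 mL/min


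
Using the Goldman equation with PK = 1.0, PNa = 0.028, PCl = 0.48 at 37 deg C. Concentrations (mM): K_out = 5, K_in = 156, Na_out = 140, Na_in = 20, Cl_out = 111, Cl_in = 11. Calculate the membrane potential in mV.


Vm = (RT/F)*ln((PK*Ko + PNa*Nao + PCl*Cli)/(PK*Ki + PNa*Nai + PCl*Clo))
Numer = 14.2, Denom = 209.84
Vm = -71.97 mV


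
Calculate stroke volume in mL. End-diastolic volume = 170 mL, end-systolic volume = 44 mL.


SV = EDV - ESV
SV = 170 - 44
SV = 126 mL


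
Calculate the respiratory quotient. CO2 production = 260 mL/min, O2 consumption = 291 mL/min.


RQ = VCO2 / VO2
RQ = 260 / 291
RQ = 0.8935


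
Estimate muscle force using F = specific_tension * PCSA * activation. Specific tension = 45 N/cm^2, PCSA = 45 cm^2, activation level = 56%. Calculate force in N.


F = sigma * PCSA * activation
F = 45 * 45 * 0.56
F = 1134 N


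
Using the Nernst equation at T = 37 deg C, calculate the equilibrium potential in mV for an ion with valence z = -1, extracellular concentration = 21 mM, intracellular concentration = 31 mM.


E = (RT/(zF)) * ln(C_out/C_in)
T = 37 + 273.15 = 310.15 K
E = (8.314 * 310.15 / (-1 * 96485)) * ln(21/31)
E = 10.41 mV


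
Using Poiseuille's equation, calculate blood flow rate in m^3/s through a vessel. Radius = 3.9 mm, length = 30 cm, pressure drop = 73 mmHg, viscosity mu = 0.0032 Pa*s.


Q = pi*r^4*dP / (8*mu*L)
r = 0.0039 m, L = 0.3 m
dP = 73 mmHg = 9732.506 Pa
Q = 9.2103e-04 m^3/s


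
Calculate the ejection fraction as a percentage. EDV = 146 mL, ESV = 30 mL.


SV = EDV - ESV = 146 - 30 = 116 mL
EF = SV/EDV * 100 = 116/146 * 100
EF = 79.45%


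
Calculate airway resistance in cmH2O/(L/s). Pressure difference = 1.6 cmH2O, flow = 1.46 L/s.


R = dP / flow
R = 1.6 / 1.46
R = 1.096 cmH2O/(L/s)


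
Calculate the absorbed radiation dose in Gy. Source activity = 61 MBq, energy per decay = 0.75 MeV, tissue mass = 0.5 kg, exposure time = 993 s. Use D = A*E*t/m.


A = 61 MBq = 6.1000e+07 Bq
E = 0.75 MeV = 1.2015e-13 J
D = A*E*t/m = 6.1000e+07*1.2015e-13*993/0.5
D = 0.01456 Gy


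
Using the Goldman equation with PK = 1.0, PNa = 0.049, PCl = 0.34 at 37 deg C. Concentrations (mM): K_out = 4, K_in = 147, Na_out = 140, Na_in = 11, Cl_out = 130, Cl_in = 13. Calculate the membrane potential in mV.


Vm = (RT/F)*ln((PK*Ko + PNa*Nao + PCl*Cli)/(PK*Ki + PNa*Nai + PCl*Clo))
Numer = 15.28, Denom = 191.739
Vm = -67.6 mV


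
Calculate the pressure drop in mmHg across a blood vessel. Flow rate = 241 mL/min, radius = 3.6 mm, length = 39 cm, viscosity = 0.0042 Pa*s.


dP = 8*mu*L*Q / (pi*r^4)
Q = 241 mL/min = 4.01667e-06 m^3/s
dP = 99.7494 Pa = 99.7494 / 133.322 mmHg = 0.7482 mmHg


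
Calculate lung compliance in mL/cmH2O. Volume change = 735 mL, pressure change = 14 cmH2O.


C = dV / dP
C = 735 / 14
C = 52.5 mL/cmH2O


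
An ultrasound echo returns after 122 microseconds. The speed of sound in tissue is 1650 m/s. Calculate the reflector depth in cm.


depth = c * t / 2
t = 122 us = 1.2200e-04 s
depth = 1650 * 1.2200e-04 / 2
depth = 0.10065 m = 10.065 cm


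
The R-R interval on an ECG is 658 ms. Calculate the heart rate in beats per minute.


HR = 60 / RR_interval(s)
RR = 658 ms = 0.658 s
HR = 60 / 0.658 = 91.19 bpm


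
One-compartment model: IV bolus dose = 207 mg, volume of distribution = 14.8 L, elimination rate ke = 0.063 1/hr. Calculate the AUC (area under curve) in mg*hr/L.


C0 = Dose/Vd = 207/14.8 = 13.9865 mg/L
AUC = C0/ke = 13.9865/0.063
AUC = 222 mg*hr/L


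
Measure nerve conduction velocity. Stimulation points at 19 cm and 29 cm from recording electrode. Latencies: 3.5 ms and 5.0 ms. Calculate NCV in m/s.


Distance = (29 - 19) / 100 = 0.1 m
dt = (5.0 - 3.5) / 1000 = 0.0015 s
NCV = dist / dt = 66.67 m/s


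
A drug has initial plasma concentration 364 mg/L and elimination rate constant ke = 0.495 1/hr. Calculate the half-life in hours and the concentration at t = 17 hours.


t_half = ln(2) / ke = 0.693147 / 0.495 = 1.4 hr
C(t) = C0 * exp(-ke*t) = 364 * exp(-0.495*17)
C(17) = 0.08063 mg/L


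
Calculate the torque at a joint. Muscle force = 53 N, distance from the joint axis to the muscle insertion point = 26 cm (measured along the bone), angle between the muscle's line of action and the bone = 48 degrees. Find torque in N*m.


Torque = F * d * sin(theta)   (moment arm = d*sin(theta))
d = 26 cm = 0.26 m
Torque = 53 * 0.26 * sin(48)
Torque = 10.24 N*m


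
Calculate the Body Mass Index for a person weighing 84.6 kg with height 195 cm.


BMI = weight / height^2
height = 195 cm = 1.95 m
BMI = 84.6 / 1.95^2
BMI = 22.25 kg/m^2


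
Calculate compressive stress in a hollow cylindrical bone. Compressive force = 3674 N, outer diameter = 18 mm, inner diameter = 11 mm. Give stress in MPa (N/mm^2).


A = pi*(r_o^2 - r_i^2)
r_o = 9 mm, r_i = 5.5 mm
A = 159.436 mm^2
sigma = F/A = 3674 / 159.436
sigma = 23.04 MPa


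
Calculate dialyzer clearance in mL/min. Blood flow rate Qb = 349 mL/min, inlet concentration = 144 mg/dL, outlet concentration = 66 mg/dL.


K = Qb * (Cb_in - Cb_out) / Cb_in
K = 349 * (144 - 66) / 144
K = 189 mL/min


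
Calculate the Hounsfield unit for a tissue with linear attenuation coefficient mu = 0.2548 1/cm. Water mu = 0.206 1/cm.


HU = ((mu_tissue - mu_water) / mu_water) * 1000
HU = ((0.2548 - 0.206) / 0.206) * 1000
HU = 236.9


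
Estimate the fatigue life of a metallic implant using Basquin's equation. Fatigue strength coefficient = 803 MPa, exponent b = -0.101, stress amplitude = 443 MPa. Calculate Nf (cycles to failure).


sigma_a = sigma_f' * (2Nf)^b
2Nf = (sigma_a/sigma_f')^(1/b)
2Nf = (443/803)^(1/-0.101)
2Nf = 361.02956
Nf = 180.5


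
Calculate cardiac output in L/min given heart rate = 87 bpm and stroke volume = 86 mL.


CO = HR * SV
CO = 87 * 86 / 1000
CO = 7.482 L/min


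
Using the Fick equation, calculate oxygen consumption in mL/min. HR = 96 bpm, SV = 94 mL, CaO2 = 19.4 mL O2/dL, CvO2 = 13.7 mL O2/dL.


CO = HR*SV = 96*94/1000 = 9.024 L/min
a-v O2 diff = 19.4 - 13.7 = 5.7 mL/dL
VO2 = CO * (CaO2-CvO2) * 10 dL/L
VO2 = 9.024 * 5.7 * 10
VO2 = 514.4 mL/min


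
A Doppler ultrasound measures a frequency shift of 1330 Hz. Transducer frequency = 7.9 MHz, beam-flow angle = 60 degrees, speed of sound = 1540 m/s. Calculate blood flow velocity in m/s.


v = fd * c / (2 * f0 * cos(theta))
v = 1330 * 1540 / (2 * 7.9000e+06 * cos(60))
v = 0.2593 m/s


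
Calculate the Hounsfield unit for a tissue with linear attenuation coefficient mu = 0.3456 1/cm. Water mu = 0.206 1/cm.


HU = ((mu_tissue - mu_water) / mu_water) * 1000
HU = ((0.3456 - 0.206) / 0.206) * 1000
HU = 677.7


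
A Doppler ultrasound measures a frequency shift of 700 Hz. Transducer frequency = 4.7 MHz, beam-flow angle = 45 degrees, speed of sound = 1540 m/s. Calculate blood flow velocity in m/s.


v = fd * c / (2 * f0 * cos(theta))
v = 700 * 1540 / (2 * 4.7000e+06 * cos(45))
v = 0.1622 m/s


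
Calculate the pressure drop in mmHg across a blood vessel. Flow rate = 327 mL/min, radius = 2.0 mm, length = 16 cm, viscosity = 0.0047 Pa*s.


dP = 8*mu*L*Q / (pi*r^4)
Q = 327 mL/min = 5.45e-06 m^3/s
dP = 652.281 Pa = 652.281 / 133.322 mmHg = 4.893 mmHg


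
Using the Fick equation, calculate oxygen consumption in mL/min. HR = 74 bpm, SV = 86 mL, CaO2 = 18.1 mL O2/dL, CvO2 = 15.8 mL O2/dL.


CO = HR*SV = 74*86/1000 = 6.364 L/min
a-v O2 diff = 18.1 - 15.8 = 2.3 mL/dL
VO2 = CO * (CaO2-CvO2) * 10 dL/L
VO2 = 6.364 * 2.3 * 10
VO2 = 146.4 mL/min


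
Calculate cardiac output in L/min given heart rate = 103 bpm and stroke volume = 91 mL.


CO = HR * SV
CO = 103 * 91 / 1000
CO = 9.373 L/min


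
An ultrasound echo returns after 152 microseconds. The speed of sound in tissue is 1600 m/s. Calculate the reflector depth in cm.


depth = c * t / 2
t = 152 us = 1.5200e-04 s
depth = 1600 * 1.5200e-04 / 2
depth = 0.1216 m = 12.16 cm


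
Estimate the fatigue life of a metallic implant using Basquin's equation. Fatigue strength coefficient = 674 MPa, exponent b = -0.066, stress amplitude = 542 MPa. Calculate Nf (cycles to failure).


sigma_a = sigma_f' * (2Nf)^b
2Nf = (sigma_a/sigma_f')^(1/b)
2Nf = (542/674)^(1/-0.066)
2Nf = 27.180139
Nf = 13.59


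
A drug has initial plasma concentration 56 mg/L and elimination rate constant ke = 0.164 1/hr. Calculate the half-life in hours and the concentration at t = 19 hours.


t_half = ln(2) / ke = 0.693147 / 0.164 = 4.227 hr
C(t) = C0 * exp(-ke*t) = 56 * exp(-0.164*19)
C(19) = 2.483 mg/L


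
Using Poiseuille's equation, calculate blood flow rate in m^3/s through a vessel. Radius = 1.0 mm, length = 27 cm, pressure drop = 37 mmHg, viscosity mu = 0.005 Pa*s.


Q = pi*r^4*dP / (8*mu*L)
r = 0.001 m, L = 0.27 m
dP = 37 mmHg = 4932.914 Pa
Q = 1.4349e-06 m^3/s


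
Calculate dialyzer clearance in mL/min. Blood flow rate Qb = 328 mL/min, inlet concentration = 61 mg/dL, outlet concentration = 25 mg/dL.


K = Qb * (Cb_in - Cb_out) / Cb_in
K = 328 * (61 - 25) / 61
K = 193.6 mL/min


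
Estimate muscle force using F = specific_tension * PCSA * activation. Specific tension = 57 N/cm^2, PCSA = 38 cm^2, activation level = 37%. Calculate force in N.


F = sigma * PCSA * activation
F = 57 * 38 * 0.37
F = 801.4 N


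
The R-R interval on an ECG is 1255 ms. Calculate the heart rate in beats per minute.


HR = 60 / RR_interval(s)
RR = 1255 ms = 1.255 s
HR = 60 / 1.255 = 47.81 bpm


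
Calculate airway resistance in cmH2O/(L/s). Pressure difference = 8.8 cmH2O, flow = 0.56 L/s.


R = dP / flow
R = 8.8 / 0.56
R = 15.71 cmH2O/(L/s)


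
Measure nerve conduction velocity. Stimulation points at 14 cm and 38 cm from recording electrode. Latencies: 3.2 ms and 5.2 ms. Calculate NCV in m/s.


Distance = (38 - 14) / 100 = 0.24 m
dt = (5.2 - 3.2) / 1000 = 0.002 s
NCV = dist / dt = 120 m/s


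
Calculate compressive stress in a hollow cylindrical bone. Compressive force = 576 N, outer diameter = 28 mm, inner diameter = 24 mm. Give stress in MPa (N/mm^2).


A = pi*(r_o^2 - r_i^2)
r_o = 14 mm, r_i = 12 mm
A = 163.363 mm^2
sigma = F/A = 576 / 163.363
sigma = 3.526 MPa


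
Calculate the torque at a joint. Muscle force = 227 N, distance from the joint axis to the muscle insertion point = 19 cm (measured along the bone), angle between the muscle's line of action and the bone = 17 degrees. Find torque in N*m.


Torque = F * d * sin(theta)   (moment arm = d*sin(theta))
d = 19 cm = 0.19 m
Torque = 227 * 0.19 * sin(17)
Torque = 12.61 N*m


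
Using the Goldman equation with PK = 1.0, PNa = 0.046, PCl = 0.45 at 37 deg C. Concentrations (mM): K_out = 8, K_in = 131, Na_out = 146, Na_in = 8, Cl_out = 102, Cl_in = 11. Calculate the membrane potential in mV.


Vm = (RT/F)*ln((PK*Ko + PNa*Nao + PCl*Cli)/(PK*Ki + PNa*Nai + PCl*Clo))
Numer = 19.666, Denom = 177.268
Vm = -58.76 mV


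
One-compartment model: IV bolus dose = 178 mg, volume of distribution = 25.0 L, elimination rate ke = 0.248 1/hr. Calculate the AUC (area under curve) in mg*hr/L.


C0 = Dose/Vd = 178/25.0 = 7.12 mg/L
AUC = C0/ke = 7.12/0.248
AUC = 28.71 mg*hr/L


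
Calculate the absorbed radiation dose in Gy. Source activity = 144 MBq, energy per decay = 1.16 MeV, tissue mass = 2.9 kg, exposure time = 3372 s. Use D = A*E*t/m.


A = 144 MBq = 1.4400e+08 Bq
E = 1.16 MeV = 1.85832e-13 J
D = A*E*t/m = 1.4400e+08*1.85832e-13*3372/2.9
D = 0.03112 Gy


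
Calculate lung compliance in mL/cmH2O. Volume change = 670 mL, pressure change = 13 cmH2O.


C = dV / dP
C = 670 / 13
C = 51.54 mL/cmH2O


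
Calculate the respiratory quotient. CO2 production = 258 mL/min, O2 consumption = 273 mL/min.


RQ = VCO2 / VO2
RQ = 258 / 273
RQ = 0.9451


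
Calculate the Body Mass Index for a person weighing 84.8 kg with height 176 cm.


BMI = weight / height^2
height = 176 cm = 1.76 m
BMI = 84.8 / 1.76^2
BMI = 27.38 kg/m^2


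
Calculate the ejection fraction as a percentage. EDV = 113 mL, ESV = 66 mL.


SV = EDV - ESV = 113 - 66 = 47 mL
EF = SV/EDV * 100 = 47/113 * 100
EF = 41.59%


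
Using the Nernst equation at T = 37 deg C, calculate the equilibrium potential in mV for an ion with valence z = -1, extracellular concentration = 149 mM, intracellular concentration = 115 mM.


E = (RT/(zF)) * ln(C_out/C_in)
T = 37 + 273.15 = 310.15 K
E = (8.314 * 310.15 / (-1 * 96485)) * ln(149/115)
E = -6.922 mV


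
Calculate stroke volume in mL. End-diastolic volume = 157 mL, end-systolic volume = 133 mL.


SV = EDV - ESV
SV = 157 - 133
SV = 24 mL


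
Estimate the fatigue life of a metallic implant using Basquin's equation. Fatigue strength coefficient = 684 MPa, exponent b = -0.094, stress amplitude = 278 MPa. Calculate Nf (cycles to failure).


sigma_a = sigma_f' * (2Nf)^b
2Nf = (sigma_a/sigma_f')^(1/b)
2Nf = (278/684)^(1/-0.094)
2Nf = 14444.242
Nf = 7222


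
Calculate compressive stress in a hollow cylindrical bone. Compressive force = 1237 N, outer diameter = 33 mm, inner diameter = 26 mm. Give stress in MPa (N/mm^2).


A = pi*(r_o^2 - r_i^2)
r_o = 16.5 mm, r_i = 13 mm
A = 324.369 mm^2
sigma = F/A = 1237 / 324.369
sigma = 3.814 MPa


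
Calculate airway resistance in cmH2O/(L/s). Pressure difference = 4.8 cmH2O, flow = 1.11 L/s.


R = dP / flow
R = 4.8 / 1.11
R = 4.324 cmH2O/(L/s)


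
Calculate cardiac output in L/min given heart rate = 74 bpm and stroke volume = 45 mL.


CO = HR * SV
CO = 74 * 45 / 1000
CO = 3.33 L/min


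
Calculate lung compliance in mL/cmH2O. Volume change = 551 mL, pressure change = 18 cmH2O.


C = dV / dP
C = 551 / 18
C = 30.61 mL/cmH2O


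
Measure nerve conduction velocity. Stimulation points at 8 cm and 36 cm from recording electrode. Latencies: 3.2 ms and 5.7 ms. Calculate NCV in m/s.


Distance = (36 - 8) / 100 = 0.28 m
dt = (5.7 - 3.2) / 1000 = 0.0025 s
NCV = dist / dt = 112 m/s


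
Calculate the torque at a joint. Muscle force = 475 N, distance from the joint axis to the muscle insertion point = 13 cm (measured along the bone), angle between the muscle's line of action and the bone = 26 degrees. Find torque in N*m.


Torque = F * d * sin(theta)   (moment arm = d*sin(theta))
d = 13 cm = 0.13 m
Torque = 475 * 0.13 * sin(26)
Torque = 27.07 N*m


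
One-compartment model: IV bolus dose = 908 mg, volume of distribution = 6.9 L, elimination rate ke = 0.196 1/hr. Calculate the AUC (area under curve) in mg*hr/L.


C0 = Dose/Vd = 908/6.9 = 131.594 mg/L
AUC = C0/ke = 131.594/0.196
AUC = 671.4 mg*hr/L


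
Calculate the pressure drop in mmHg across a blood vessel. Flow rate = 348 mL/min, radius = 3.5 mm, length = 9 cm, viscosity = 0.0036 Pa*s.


dP = 8*mu*L*Q / (pi*r^4)
Q = 348 mL/min = 5.8e-06 m^3/s
dP = 31.889 Pa = 31.889 / 133.322 mmHg = 0.2392 mmHg


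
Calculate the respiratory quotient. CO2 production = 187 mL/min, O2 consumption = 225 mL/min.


RQ = VCO2 / VO2
RQ = 187 / 225
RQ = 0.8311


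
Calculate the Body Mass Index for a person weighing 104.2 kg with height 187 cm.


BMI = weight / height^2
height = 187 cm = 1.87 m
BMI = 104.2 / 1.87^2
BMI = 29.8 kg/m^2


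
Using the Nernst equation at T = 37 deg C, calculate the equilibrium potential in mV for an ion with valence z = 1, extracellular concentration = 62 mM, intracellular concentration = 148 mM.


E = (RT/(zF)) * ln(C_out/C_in)
T = 37 + 273.15 = 310.15 K
E = (8.314 * 310.15 / (1 * 96485)) * ln(62/148)
E = -23.25 mV


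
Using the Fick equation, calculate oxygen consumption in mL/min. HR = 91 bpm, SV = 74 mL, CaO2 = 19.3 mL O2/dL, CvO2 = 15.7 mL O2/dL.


CO = HR*SV = 91*74/1000 = 6.734 L/min
a-v O2 diff = 19.3 - 15.7 = 3.6 mL/dL
VO2 = CO * (CaO2-CvO2) * 10 dL/L
VO2 = 6.734 * 3.6 * 10
VO2 = 242.4 mL/min


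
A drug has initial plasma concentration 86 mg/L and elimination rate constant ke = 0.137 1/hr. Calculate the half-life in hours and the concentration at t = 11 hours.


t_half = ln(2) / ke = 0.693147 / 0.137 = 5.059 hr
C(t) = C0 * exp(-ke*t) = 86 * exp(-0.137*11)
C(11) = 19.06 mg/L


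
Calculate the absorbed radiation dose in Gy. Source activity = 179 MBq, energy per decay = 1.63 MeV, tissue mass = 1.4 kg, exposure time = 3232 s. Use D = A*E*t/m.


A = 179 MBq = 1.7900e+08 Bq
E = 1.63 MeV = 2.61126e-13 J
D = A*E*t/m = 1.7900e+08*2.61126e-13*3232/1.4
D = 0.1079 Gy


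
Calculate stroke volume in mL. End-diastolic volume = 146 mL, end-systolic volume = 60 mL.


SV = EDV - ESV
SV = 146 - 60
SV = 86 mL


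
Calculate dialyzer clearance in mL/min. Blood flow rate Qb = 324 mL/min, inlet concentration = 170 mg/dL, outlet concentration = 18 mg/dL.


K = Qb * (Cb_in - Cb_out) / Cb_in
K = 324 * (170 - 18) / 170
K = 289.7 mL/min


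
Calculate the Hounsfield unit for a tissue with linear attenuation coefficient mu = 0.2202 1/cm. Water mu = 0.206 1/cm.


HU = ((mu_tissue - mu_water) / mu_water) * 1000
HU = ((0.2202 - 0.206) / 0.206) * 1000
HU = 68.93


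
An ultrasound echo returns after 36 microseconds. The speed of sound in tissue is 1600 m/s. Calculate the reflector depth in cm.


depth = c * t / 2
t = 36 us = 3.6000e-05 s
depth = 1600 * 3.6000e-05 / 2
depth = 0.0288 m = 2.88 cm


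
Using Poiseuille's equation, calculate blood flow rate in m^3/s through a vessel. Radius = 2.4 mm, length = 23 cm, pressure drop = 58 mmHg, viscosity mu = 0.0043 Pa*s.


Q = pi*r^4*dP / (8*mu*L)
r = 0.0024 m, L = 0.23 m
dP = 58 mmHg = 7732.676 Pa
Q = 1.0187e-04 m^3/s


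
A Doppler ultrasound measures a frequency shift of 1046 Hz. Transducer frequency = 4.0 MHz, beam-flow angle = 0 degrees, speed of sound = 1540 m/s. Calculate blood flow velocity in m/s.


v = fd * c / (2 * f0 * cos(theta))
v = 1046 * 1540 / (2 * 4.0000e+06 * cos(0))
v = 0.2014 m/s


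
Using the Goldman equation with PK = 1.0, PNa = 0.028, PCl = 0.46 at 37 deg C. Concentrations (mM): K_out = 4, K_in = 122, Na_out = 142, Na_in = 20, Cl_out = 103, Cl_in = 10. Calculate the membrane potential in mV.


Vm = (RT/F)*ln((PK*Ko + PNa*Nao + PCl*Cli)/(PK*Ki + PNa*Nai + PCl*Clo))
Numer = 12.576, Denom = 169.94
Vm = -69.58 mV


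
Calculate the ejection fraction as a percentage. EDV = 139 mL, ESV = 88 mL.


SV = EDV - ESV = 139 - 88 = 51 mL
EF = SV/EDV * 100 = 51/139 * 100
EF = 36.69%


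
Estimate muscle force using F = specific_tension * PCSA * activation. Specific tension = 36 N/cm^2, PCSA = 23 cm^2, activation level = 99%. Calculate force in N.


F = sigma * PCSA * activation
F = 36 * 23 * 0.99
F = 819.7 N


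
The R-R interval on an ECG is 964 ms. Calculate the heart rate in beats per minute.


HR = 60 / RR_interval(s)
RR = 964 ms = 0.964 s
HR = 60 / 0.964 = 62.24 bpm


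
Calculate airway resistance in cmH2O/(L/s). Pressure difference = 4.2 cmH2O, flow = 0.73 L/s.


R = dP / flow
R = 4.2 / 0.73
R = 5.753 cmH2O/(L/s)


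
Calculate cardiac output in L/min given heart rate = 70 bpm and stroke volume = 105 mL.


CO = HR * SV
CO = 70 * 105 / 1000
CO = 7.35 L/min


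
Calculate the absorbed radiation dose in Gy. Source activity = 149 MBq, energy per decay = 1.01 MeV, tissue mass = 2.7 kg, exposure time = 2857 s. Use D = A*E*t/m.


A = 149 MBq = 1.4900e+08 Bq
E = 1.01 MeV = 1.61802e-13 J
D = A*E*t/m = 1.4900e+08*1.61802e-13*2857/2.7
D = 0.02551 Gy


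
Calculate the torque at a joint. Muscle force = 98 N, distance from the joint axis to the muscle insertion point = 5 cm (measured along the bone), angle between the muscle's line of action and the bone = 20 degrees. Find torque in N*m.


Torque = F * d * sin(theta)   (moment arm = d*sin(theta))
d = 5 cm = 0.05 m
Torque = 98 * 0.05 * sin(20)
Torque = 1.676 N*m


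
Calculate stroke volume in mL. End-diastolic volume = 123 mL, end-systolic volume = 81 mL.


SV = EDV - ESV
SV = 123 - 81
SV = 42 mL


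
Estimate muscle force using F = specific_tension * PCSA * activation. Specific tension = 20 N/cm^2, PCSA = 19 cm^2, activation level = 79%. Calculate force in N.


F = sigma * PCSA * activation
F = 20 * 19 * 0.79
F = 300.2 N


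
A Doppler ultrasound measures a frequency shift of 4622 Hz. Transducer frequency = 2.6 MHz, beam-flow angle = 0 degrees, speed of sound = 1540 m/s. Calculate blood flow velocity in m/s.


v = fd * c / (2 * f0 * cos(theta))
v = 4622 * 1540 / (2 * 2.6000e+06 * cos(0))
v = 1.369 m/s


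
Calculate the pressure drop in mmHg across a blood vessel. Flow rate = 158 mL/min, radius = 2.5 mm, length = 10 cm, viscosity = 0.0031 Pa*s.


dP = 8*mu*L*Q / (pi*r^4)
Q = 158 mL/min = 2.63333e-06 m^3/s
dP = 53.2166 Pa = 53.2166 / 133.322 mmHg = 0.3992 mmHg


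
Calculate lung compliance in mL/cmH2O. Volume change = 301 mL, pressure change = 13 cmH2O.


C = dV / dP
C = 301 / 13
C = 23.15 mL/cmH2O


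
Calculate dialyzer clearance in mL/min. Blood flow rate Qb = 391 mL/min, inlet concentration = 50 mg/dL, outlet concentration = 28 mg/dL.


K = Qb * (Cb_in - Cb_out) / Cb_in
K = 391 * (50 - 28) / 50
K = 172 mL/min


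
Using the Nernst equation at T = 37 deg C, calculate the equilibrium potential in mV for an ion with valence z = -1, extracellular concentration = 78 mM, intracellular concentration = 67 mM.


E = (RT/(zF)) * ln(C_out/C_in)
T = 37 + 273.15 = 310.15 K
E = (8.314 * 310.15 / (-1 * 96485)) * ln(78/67)
E = -4.063 mV


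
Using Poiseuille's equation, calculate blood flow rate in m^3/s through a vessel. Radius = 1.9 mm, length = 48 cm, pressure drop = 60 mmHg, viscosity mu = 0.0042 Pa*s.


Q = pi*r^4*dP / (8*mu*L)
r = 0.0019 m, L = 0.48 m
dP = 60 mmHg = 7999.32 Pa
Q = 2.0307e-05 m^3/s


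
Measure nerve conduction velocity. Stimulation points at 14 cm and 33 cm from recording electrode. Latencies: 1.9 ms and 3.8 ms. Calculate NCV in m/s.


Distance = (33 - 14) / 100 = 0.19 m
dt = (3.8 - 1.9) / 1000 = 0.0019 s
NCV = dist / dt = 100 m/s


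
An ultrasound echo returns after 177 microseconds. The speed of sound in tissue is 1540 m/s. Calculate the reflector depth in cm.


depth = c * t / 2
t = 177 us = 1.7700e-04 s
depth = 1540 * 1.7700e-04 / 2
depth = 0.13629 m = 13.629 cm


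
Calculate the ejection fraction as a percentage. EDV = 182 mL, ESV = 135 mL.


SV = EDV - ESV = 182 - 135 = 47 mL
EF = SV/EDV * 100 = 47/182 * 100
EF = 25.82%


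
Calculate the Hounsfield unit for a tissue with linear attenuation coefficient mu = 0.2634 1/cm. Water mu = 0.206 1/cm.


HU = ((mu_tissue - mu_water) / mu_water) * 1000
HU = ((0.2634 - 0.206) / 0.206) * 1000
HU = 278.6


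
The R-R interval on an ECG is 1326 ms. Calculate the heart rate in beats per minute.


HR = 60 / RR_interval(s)
RR = 1326 ms = 1.326 s
HR = 60 / 1.326 = 45.25 bpm
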